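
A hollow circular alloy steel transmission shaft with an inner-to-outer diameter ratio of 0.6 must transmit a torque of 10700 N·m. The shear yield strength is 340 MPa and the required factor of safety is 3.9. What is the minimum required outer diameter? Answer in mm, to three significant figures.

τ_allow = 340/3.9 = 87.18 MPa.
For a hollow shaft τ = 16T/[πd_o³(1−k⁴)] with k = 0.6, so 1−k⁴ = 0.8704.
d_o³ = 16T/[π τ_allow (1−k⁴)] = 16×1.0700×10^7/(π×87.18×0.8704) = 718200 mm³.
d_o = 89.55 mm.

d_o = 89.6 mm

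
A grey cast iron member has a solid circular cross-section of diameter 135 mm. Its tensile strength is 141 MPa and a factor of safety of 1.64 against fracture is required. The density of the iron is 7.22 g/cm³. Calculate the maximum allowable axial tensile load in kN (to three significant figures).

σ_allow = 141/1.64 = 85.98 MPa.
A = πd²/4 = π×135²/4 = 14310 mm².
F_allow = σ_allow × A = 85.98×14310 = 1.231×10^6 N.

F_allow = 1230 kN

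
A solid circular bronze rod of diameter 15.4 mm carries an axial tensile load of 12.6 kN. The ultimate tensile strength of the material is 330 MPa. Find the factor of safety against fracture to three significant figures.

n = 4.88

A = πd²/4 = 186.3 mm².
σ = F/A = 12600/186.3 = 67.65 MPa.
n = 330/67.65 = 4.878.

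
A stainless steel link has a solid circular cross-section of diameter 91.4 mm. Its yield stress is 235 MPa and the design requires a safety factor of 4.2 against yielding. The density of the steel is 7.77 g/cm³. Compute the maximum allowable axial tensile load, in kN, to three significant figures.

σ_allow = 235/4.2 = 55.95 MPa.
A = πd²/4 = π×91.4²/4 = 6561 mm².
F_allow = σ_allow × A = 55.95×6561 = 367100 N.

F_allow = 367 kN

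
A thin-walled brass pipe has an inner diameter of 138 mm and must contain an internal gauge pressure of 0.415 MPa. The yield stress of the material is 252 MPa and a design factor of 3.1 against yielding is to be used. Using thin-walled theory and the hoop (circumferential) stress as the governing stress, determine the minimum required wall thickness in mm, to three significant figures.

σ_allow = 252/3.1 = 81.29 MPa.
Hoop stress σ_h = pD/(2t), so t = pD/(2σ_allow) = 0.415×138/(2×81.29) = 0.3523 mm.

t = 0.352 mm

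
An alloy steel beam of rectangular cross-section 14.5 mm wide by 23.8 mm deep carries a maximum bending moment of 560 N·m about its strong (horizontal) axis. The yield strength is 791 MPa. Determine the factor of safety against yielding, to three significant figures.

Section modulus S = bh²/6 = 14.5×23.8²/6 = 1369 mm³.
σ = M/S = 560000/1369 = 409.1 MPa.
n = 791/409.1 = 1.934.

n = 1.93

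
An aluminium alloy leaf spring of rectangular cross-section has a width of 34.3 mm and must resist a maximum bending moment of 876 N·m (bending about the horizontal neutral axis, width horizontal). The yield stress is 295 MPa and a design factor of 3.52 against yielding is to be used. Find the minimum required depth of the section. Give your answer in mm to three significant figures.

h = 42.8 mm

σ_allow = 295/3.52 = 83.81 MPa.
For a rectangular section σ = 6M/(bh²), so h² = 6M/(b σ_allow) = 6×876000/(34.3×83.81) = 1828 mm².
h = 42.76 mm.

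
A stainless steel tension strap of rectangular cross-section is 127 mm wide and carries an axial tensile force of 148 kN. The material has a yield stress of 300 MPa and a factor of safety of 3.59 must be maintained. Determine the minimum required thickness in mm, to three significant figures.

σ_allow = 300/3.59 = 83.57 MPa.
Required area A = F/σ_allow = 148000/83.57 = 1771 mm².
t = A/w = 1771/127 = 13.95 mm.

t = 13.9 mm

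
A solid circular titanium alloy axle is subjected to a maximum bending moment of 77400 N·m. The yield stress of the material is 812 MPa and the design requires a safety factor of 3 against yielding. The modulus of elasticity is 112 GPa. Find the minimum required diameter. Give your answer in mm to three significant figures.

σ_allow = 812/3 = 270.7 MPa.
For a solid circular section σ = 32M/(πd³), so d³ = 32M/(π σ_allow) = 32×7.7400×10^7/(π×270.7) = 2.913×10^6 mm³.
d = 142.8 mm.

d = 143 mm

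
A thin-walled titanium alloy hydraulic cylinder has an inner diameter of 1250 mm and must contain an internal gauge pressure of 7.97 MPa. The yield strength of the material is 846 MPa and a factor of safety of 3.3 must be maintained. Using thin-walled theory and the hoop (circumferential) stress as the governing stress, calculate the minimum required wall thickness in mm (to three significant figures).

t = 19.4 mm

σ_allow = 846/3.3 = 256.4 MPa.
Hoop stress σ_h = pD/(2t), so t = pD/(2σ_allow) = 7.97×1250/(2×256.4) = 19.43 mm.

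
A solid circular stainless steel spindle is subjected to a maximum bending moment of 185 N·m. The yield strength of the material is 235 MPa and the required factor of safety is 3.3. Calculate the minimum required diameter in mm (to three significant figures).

d = 29.8 mm

σ_allow = 235/3.3 = 71.21 MPa.
For a solid circular section σ = 32M/(πd³), so d³ = 32M/(π σ_allow) = 32×185000/(π×71.21) = 26460 mm³.
d = 29.80 mm.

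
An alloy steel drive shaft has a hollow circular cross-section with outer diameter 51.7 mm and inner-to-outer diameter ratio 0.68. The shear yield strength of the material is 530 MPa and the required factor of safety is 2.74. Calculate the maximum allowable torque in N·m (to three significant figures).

τ_allow = 530/2.74 = 193.4 MPa.
For a hollow shaft T_allow = τ_allow·πd_o³(1−k⁴)/16 with 1−k⁴ = 0.7862, so πd_o³(1−k⁴)/16 = 21330 mm³.
T_allow = 193.4×21330 = 4.126×10^6 N·mm = 4126 N·m.

T_allow = 4130 N·m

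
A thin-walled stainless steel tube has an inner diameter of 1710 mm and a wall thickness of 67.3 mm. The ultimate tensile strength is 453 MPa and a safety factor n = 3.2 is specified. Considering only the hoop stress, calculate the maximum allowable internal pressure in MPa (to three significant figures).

σ_allow = 453/3.2 = 141.6 MPa.
σ_h = pD/(2t) → p_allow = 2σ_allow t/D = 2×141.6×67.3/1710 = 11.14 MPa.

p_allow = 11.1 MPa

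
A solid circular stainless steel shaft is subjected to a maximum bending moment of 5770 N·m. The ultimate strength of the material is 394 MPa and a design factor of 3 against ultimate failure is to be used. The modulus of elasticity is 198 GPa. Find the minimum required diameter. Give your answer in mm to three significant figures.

d = 76.5 mm

σ_allow = 394/3 = 131.3 MPa.
For a solid circular section σ = 32M/(πd³), so d³ = 32M/(π σ_allow) = 32×5770000/(π×131.3) = 447500 mm³.
d = 76.49 mm.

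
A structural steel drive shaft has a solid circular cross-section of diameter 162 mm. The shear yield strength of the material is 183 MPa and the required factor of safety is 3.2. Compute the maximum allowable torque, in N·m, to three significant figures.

τ_allow = 183/3.2 = 57.19 MPa.
For a solid shaft T_allow = τ_allow·πd³/16; πd³/16 = π×162³/16 = 834800 mm³.
T_allow = 57.19×834800 = 4.774×10^7 N·mm = 47740 N·m.

T_allow = 47700 N·m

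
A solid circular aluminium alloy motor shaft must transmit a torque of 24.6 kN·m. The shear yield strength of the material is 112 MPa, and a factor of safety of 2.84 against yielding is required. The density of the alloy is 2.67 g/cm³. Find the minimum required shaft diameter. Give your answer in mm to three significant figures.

d = 147 mm

Allowable shear stress τ_allow = 112/2.84 = 39.44 MPa.
For a solid shaft τ = 16T/(πd³), so d³ = 16T/(π τ_allow) = 16×2.4600×10^7/(π×39.44) = 3.177×10^6 mm³.
d = (3.177×10^6)^(1/3) = 147.0 mm.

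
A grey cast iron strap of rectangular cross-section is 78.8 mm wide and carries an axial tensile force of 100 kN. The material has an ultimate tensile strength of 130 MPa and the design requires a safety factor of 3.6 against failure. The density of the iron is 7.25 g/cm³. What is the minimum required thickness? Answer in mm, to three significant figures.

σ_allow = 130/3.6 = 36.11 MPa.
Required area A = F/σ_allow = 100000/36.11 = 2769 mm².
t = A/w = 2769/78.8 = 35.14 mm.

t = 35.1 mm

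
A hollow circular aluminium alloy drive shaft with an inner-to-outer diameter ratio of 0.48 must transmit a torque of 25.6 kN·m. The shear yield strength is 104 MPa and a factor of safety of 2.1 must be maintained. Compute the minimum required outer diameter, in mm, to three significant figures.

τ_allow = 104/2.1 = 49.52 MPa.
For a hollow shaft τ = 16T/[πd_o³(1−k⁴)] with k = 0.48, so 1−k⁴ = 0.9469.
d_o³ = 16T/[π τ_allow (1−k⁴)] = 16×2.5600×10^7/(π×49.52×0.9469) = 2.780×10^6 mm³.
d_o = 140.6 mm.

d_o = 141 mm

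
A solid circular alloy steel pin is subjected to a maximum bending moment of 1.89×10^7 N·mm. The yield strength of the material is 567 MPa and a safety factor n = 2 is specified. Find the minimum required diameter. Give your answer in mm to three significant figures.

d = 87.9 mm

σ_allow = 567/2 = 283.5 MPa.
For a solid circular section σ = 32M/(πd³), so d³ = 32M/(π σ_allow) = 32×1.8900×10^7/(π×283.5) = 679100 mm³.
d = 87.90 mm.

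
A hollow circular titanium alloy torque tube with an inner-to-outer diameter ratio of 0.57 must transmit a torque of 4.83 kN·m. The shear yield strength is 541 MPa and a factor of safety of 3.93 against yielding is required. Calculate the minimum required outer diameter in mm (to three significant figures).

τ_allow = 541/3.93 = 137.7 MPa.
For a hollow shaft τ = 16T/[πd_o³(1−k⁴)] with k = 0.57, so 1−k⁴ = 0.8944.
d_o³ = 16T/[π τ_allow (1−k⁴)] = 16×4830000/(π×137.7×0.8944) = 199800 mm³.
d_o = 58.46 mm.

d_o = 58.5 mm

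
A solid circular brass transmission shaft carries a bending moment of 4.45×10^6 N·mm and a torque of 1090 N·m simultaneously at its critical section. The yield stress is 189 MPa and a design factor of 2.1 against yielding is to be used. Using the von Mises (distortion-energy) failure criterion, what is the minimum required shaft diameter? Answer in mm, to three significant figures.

σ_allow = σ_y/n = 189/2.1 = 90.00 MPa.
For a solid shaft σ_b = 32M/(πd³) and τ = 16T/(πd³), so the von Mises stress is σ' = (16/πd³)·√(4M²+3T²).
√(4M²+3T²) = √(4×(4.450×10^6)² + 3×(1.090×10^6)²) = 9.098×10^6 N·mm.
d³ = 16×9.098×10^6/(π×90.00) = 514800 mm³.
d = 80.15 mm.

d = 80.1 mm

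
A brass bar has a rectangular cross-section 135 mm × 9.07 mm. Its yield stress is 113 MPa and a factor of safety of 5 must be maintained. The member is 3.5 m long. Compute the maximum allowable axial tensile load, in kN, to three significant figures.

F_allow = 27.7 kN

σ_allow = 113/5 = 22.60 MPa.
A = 135×9.07 = 1224 mm².
F_allow = σ_allow × A = 22.60×1224 = 27670 N.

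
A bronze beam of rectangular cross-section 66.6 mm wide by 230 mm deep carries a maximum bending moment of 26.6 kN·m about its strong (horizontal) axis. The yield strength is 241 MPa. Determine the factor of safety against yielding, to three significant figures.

Section modulus S = bh²/6 = 66.6×230²/6 = 587200 mm³.
σ = M/S = 2.6600×10^7/587200 = 45.30 MPa.
n = 241/45.30 = 5.320.

n = 5.32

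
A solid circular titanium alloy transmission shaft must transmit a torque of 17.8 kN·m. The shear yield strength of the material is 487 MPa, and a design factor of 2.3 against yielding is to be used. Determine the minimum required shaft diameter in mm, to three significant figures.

d = 75.4 mm

Allowable shear stress τ_allow = 487/2.3 = 211.7 MPa.
For a solid shaft τ = 16T/(πd³), so d³ = 16T/(π τ_allow) = 16×1.7800×10^7/(π×211.7) = 428100 mm³.
d = (428100)^(1/3) = 75.37 mm.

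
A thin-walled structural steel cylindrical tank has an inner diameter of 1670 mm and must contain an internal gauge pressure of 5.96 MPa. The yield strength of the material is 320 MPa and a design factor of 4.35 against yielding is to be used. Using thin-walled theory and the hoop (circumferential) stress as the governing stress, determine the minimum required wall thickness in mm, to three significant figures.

t = 67.7 mm

σ_allow = 320/4.35 = 73.56 MPa.
Hoop stress σ_h = pD/(2t), so t = pD/(2σ_allow) = 5.96×1670/(2×73.56) = 67.65 mm.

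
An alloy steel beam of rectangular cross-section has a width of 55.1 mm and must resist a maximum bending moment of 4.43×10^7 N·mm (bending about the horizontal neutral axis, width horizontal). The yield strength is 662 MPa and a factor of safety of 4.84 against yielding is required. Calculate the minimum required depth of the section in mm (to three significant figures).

h = 188 mm

σ_allow = 662/4.84 = 136.8 MPa.
For a rectangular section σ = 6M/(bh²), so h² = 6M/(b σ_allow) = 6×4.4300×10^7/(55.1×136.8) = 35270 mm².
h = 187.8 mm.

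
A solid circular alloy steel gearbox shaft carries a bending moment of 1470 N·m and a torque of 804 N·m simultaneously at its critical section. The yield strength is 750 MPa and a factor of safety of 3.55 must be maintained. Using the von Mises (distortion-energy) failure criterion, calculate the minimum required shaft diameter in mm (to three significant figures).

σ_allow = σ_y/n = 750/3.55 = 211.3 MPa.
For a solid shaft σ_b = 32M/(πd³) and τ = 16T/(πd³), so the von Mises stress is σ' = (16/πd³)·√(4M²+3T²).
√(4M²+3T²) = √(4×(1.470×10^6)² + 3×(804000)²) = 3.253×10^6 N·mm.
d³ = 16×3.253×10^6/(π×211.3) = 78420 mm³.
d = 42.80 mm.

d = 42.8 mm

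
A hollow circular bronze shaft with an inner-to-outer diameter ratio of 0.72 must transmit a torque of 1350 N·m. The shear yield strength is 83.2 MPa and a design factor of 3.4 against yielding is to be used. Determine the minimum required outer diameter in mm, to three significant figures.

τ_allow = 83.2/3.4 = 24.47 MPa.
For a hollow shaft τ = 16T/[πd_o³(1−k⁴)] with k = 0.72, so 1−k⁴ = 0.7313.
d_o³ = 16T/[π τ_allow (1−k⁴)] = 16×1350000/(π×24.47×0.7313) = 384200 mm³.
d_o = 72.70 mm.

d_o = 72.7 mm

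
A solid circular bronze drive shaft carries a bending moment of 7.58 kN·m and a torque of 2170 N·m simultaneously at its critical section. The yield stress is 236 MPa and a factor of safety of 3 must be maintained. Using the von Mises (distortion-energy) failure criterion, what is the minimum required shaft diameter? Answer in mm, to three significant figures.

σ_allow = σ_y/n = 236/3 = 78.67 MPa.
For a solid shaft σ_b = 32M/(πd³) and τ = 16T/(πd³), so the von Mises stress is σ' = (16/πd³)·√(4M²+3T²).
√(4M²+3T²) = √(4×(7.580×10^6)² + 3×(2.170×10^6)²) = 1.562×10^7 N·mm.
d³ = 16×1.562×10^7/(π×78.67) = 1.011×10^6 mm³.
d = 100.4 mm.

d = 100 mm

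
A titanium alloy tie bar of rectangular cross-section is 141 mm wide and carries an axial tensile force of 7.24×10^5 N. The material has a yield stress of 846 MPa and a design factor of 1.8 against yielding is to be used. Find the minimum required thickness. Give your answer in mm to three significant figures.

t = 10.9 mm

σ_allow = 846/1.8 = 470.0 MPa.
Required area A = F/σ_allow = 724000/470.0 = 1540 mm².
t = A/w = 1540/141 = 10.93 mm.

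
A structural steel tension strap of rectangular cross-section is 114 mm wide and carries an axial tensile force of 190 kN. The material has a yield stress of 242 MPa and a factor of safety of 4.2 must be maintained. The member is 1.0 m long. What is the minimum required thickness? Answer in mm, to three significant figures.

σ_allow = 242/4.2 = 57.62 MPa.
Required area A = F/σ_allow = 190000/57.62 = 3298 mm².
t = A/w = 3298/114 = 28.93 mm.

t = 28.9 mm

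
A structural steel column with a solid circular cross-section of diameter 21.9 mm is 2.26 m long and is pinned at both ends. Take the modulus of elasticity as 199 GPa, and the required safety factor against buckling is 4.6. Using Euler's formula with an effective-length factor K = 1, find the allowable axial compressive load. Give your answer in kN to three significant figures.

P_allow = 0.944 kN

I = πd⁴/64 = π×21.9⁴/64 = 11290 mm⁴.
Effective length L_e = KL = 1×2.26 m = 2260 mm.
Euler critical load P_cr = π²EI/L_e² = π²×199000×11290/2260² = 4342 N.
P_allow = P_cr/n = 4342/4.6 = 943.9 N.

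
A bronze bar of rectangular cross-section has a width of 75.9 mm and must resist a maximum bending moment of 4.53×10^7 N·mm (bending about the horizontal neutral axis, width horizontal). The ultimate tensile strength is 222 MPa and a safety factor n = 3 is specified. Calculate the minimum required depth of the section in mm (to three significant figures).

σ_allow = 222/3 = 74.00 MPa.
For a rectangular section σ = 6M/(bh²), so h² = 6M/(b σ_allow) = 6×4.5300×10^7/(75.9×74.00) = 48390 mm².
h = 220.0 mm.

h = 220 mm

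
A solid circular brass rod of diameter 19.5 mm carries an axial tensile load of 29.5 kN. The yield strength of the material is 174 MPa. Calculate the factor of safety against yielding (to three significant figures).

A = πd²/4 = 298.6 mm².
σ = F/A = 29500/298.6 = 98.78 MPa.
n = 174/98.78 = 1.762.

n = 1.76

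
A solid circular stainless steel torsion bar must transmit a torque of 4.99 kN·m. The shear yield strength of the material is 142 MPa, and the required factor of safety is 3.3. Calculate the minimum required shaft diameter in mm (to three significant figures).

Allowable shear stress τ_allow = 142/3.3 = 43.03 MPa.
For a solid shaft τ = 16T/(πd³), so d³ = 16T/(π τ_allow) = 16×4990000/(π×43.03) = 590600 mm³.
d = (590600)^(1/3) = 83.90 mm.

d = 83.9 mm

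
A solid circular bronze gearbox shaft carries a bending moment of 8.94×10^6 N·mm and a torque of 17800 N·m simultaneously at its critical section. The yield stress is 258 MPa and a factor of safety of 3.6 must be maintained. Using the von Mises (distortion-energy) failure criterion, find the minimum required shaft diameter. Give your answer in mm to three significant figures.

d = 136 mm

σ_allow = σ_y/n = 258/3.6 = 71.67 MPa.
For a solid shaft σ_b = 32M/(πd³) and τ = 16T/(πd³), so the von Mises stress is σ' = (16/πd³)·√(4M²+3T²).
√(4M²+3T²) = √(4×(8.940×10^6)² + 3×(1.780×10^7)²) = 3.564×10^7 N·mm.
d³ = 16×3.564×10^7/(π×71.67) = 2.533×10^6 mm³.
d = 136.3 mm.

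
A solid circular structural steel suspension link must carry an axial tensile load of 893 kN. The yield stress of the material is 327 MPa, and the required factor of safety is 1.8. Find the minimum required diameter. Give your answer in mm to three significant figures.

Allowable stress σ_allow = 327/1.8 = 181.7 MPa.
Required area A = F/σ_allow = 893000/181.7 = 4916 mm².
A = πd²/4 → d = √(4A/π) = 79.11 mm.

d = 79.1 mm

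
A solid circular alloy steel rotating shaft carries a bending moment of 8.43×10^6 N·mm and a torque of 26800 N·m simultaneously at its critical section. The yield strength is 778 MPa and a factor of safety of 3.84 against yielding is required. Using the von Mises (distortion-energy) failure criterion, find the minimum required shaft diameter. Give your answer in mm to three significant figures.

d = 107 mm

σ_allow = σ_y/n = 778/3.84 = 202.6 MPa.
For a solid shaft σ_b = 32M/(πd³) and τ = 16T/(πd³), so the von Mises stress is σ' = (16/πd³)·√(4M²+3T²).
√(4M²+3T²) = √(4×(8.430×10^6)² + 3×(2.680×10^7)²) = 4.939×10^7 N·mm.
d³ = 16×4.939×10^7/(π×202.6) = 1.241×10^6 mm³.
d = 107.5 mm.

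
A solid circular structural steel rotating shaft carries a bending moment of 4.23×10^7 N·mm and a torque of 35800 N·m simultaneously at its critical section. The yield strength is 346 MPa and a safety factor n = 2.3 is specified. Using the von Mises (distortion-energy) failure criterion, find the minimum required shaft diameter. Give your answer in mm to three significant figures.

σ_allow = σ_y/n = 346/2.3 = 150.4 MPa.
For a solid shaft σ_b = 32M/(πd³) and τ = 16T/(πd³), so the von Mises stress is σ' = (16/πd³)·√(4M²+3T²).
√(4M²+3T²) = √(4×(4.230×10^7)² + 3×(3.580×10^7)²) = 1.049×10^8 N·mm.
d³ = 16×1.049×10^8/(π×150.4) = 3.551×10^6 mm³.
d = 152.6 mm.

d = 153 mm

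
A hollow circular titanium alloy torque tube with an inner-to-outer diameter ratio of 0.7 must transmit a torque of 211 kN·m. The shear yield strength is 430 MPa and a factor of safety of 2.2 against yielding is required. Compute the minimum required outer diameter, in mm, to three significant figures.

τ_allow = 430/2.2 = 195.5 MPa.
For a hollow shaft τ = 16T/[πd_o³(1−k⁴)] with k = 0.7, so 1−k⁴ = 0.7599.
d_o³ = 16T/[π τ_allow (1−k⁴)] = 16×2.1100×10^8/(π×195.5×0.7599) = 7.235×10^6 mm³.
d_o = 193.4 mm.

d_o = 193 mm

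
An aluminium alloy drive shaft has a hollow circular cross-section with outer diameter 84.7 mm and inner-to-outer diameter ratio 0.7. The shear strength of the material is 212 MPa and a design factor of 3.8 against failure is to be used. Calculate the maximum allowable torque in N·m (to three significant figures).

τ_allow = 212/3.8 = 55.79 MPa.
For a hollow shaft T_allow = τ_allow·πd_o³(1−k⁴)/16 with 1−k⁴ = 0.7599, so πd_o³(1−k⁴)/16 = 90660 mm³.
T_allow = 55.79×90660 = 5.058×10^6 N·mm = 5058 N·m.

T_allow = 5060 N·m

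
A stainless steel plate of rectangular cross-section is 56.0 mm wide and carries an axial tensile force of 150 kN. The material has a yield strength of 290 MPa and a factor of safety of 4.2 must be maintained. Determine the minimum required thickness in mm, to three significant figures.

t = 38.8 mm

σ_allow = 290/4.2 = 69.05 MPa.
Required area A = F/σ_allow = 150000/69.05 = 2172 mm².
t = A/w = 2172/56.0 = 38.79 mm.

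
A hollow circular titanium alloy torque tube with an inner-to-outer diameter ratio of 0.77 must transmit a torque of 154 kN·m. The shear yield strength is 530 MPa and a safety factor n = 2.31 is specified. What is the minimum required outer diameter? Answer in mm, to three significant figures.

τ_allow = 530/2.31 = 229.4 MPa.
For a hollow shaft τ = 16T/[πd_o³(1−k⁴)] with k = 0.77, so 1−k⁴ = 0.6485.
d_o³ = 16T/[π τ_allow (1−k⁴)] = 16×1.5400×10^8/(π×229.4×0.6485) = 5.272×10^6 mm³.
d_o = 174.0 mm.

d_o = 174 mm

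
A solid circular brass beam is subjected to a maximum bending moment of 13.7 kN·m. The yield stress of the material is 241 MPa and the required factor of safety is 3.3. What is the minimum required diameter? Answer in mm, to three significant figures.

d = 124 mm

σ_allow = 241/3.3 = 73.03 MPa.
For a solid circular section σ = 32M/(πd³), so d³ = 32M/(π σ_allow) = 32×1.3700×10^7/(π×73.03) = 1.911×10^6 mm³.
d = 124.1 mm.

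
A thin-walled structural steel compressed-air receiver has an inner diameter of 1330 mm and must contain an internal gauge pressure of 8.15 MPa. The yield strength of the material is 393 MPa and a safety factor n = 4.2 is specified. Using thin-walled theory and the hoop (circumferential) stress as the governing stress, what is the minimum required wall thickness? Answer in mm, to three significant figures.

t = 57.9 mm

σ_allow = 393/4.2 = 93.57 MPa.
Hoop stress σ_h = pD/(2t), so t = pD/(2σ_allow) = 8.15×1330/(2×93.57) = 57.92 mm.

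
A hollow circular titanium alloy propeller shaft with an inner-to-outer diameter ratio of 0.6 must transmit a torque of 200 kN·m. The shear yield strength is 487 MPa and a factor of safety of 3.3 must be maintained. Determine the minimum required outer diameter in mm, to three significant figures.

d_o = 199 mm

τ_allow = 487/3.3 = 147.6 MPa.
For a hollow shaft τ = 16T/[πd_o³(1−k⁴)] with k = 0.6, so 1−k⁴ = 0.8704.
d_o³ = 16T/[π τ_allow (1−k⁴)] = 16×2.0000×10^8/(π×147.6×0.8704) = 7.930×10^6 mm³.
d_o = 199.4 mm.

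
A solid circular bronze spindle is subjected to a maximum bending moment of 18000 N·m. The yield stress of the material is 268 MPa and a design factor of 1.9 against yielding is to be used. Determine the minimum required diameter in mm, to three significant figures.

d = 109 mm

σ_allow = 268/1.9 = 141.1 MPa.
For a solid circular section σ = 32M/(πd³), so d³ = 32M/(π σ_allow) = 32×1.8000×10^7/(π×141.1) = 1.300×10^6 mm³.
d = 109.1 mm.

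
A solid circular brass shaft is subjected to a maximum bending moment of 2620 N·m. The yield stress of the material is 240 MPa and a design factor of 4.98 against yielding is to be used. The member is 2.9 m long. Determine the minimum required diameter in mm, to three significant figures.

σ_allow = 240/4.98 = 48.19 MPa.
For a solid circular section σ = 32M/(πd³), so d³ = 32M/(π σ_allow) = 32×2620000/(π×48.19) = 553800 mm³.
d = 82.12 mm.

d = 82.1 mm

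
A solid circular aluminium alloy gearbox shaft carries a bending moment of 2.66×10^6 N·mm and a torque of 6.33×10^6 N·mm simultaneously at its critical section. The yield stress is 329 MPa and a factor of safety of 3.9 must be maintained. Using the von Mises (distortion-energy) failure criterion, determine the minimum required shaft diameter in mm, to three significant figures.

σ_allow = σ_y/n = 329/3.9 = 84.36 MPa.
For a solid shaft σ_b = 32M/(πd³) and τ = 16T/(πd³), so the von Mises stress is σ' = (16/πd³)·√(4M²+3T²).
√(4M²+3T²) = √(4×(2.660×10^6)² + 3×(6.330×10^6)²) = 1.219×10^7 N·mm.
d³ = 16×1.219×10^7/(π×84.36) = 735700 mm³.
d = 90.28 mm.

d = 90.3 mm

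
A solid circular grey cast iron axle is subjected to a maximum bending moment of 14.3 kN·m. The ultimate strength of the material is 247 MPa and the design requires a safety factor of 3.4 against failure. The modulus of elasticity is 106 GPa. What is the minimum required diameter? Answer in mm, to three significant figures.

σ_allow = 247/3.4 = 72.65 MPa.
For a solid circular section σ = 32M/(πd³), so d³ = 32M/(π σ_allow) = 32×1.4300×10^7/(π×72.65) = 2.005×10^6 mm³.
d = 126.1 mm.

d = 126 mm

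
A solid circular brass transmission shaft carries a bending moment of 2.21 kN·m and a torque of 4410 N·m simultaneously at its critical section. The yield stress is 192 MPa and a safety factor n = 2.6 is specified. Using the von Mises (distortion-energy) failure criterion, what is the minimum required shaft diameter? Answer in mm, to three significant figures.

d = 84.7 mm

σ_allow = σ_y/n = 192/2.6 = 73.85 MPa.
For a solid shaft σ_b = 32M/(πd³) and τ = 16T/(πd³), so the von Mises stress is σ' = (16/πd³)·√(4M²+3T²).
√(4M²+3T²) = √(4×(2.210×10^6)² + 3×(4.410×10^6)²) = 8.825×10^6 N·mm.
d³ = 16×8.825×10^6/(π×73.85) = 608600 mm³.
d = 84.75 mm.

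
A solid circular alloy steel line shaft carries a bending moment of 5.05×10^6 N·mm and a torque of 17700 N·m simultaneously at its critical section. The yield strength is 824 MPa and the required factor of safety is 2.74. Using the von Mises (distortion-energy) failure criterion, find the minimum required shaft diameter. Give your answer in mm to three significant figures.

σ_allow = σ_y/n = 824/2.74 = 300.7 MPa.
For a solid shaft σ_b = 32M/(πd³) and τ = 16T/(πd³), so the von Mises stress is σ' = (16/πd³)·√(4M²+3T²).
√(4M²+3T²) = √(4×(5.050×10^6)² + 3×(1.770×10^7)²) = 3.228×10^7 N·mm.
d³ = 16×3.228×10^7/(π×300.7) = 546600 mm³.
d = 81.76 mm.

d = 81.8 mm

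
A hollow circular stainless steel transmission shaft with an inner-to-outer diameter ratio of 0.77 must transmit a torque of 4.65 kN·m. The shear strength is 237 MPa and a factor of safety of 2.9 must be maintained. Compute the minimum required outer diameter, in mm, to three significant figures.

d_o = 76.5 mm

τ_allow = 237/2.9 = 81.72 MPa.
For a hollow shaft τ = 16T/[πd_o³(1−k⁴)] with k = 0.77, so 1−k⁴ = 0.6485.
d_o³ = 16T/[π τ_allow (1−k⁴)] = 16×4650000/(π×81.72×0.6485) = 446900 mm³.
d_o = 76.45 mm.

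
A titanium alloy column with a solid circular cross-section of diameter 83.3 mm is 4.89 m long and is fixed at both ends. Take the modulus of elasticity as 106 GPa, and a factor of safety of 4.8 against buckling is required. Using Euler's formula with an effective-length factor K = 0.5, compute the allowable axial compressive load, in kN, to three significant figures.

P_allow = 86.2 kN

I = πd⁴/64 = π×83.3⁴/64 = 2.363×10^6 mm⁴.
Effective length L_e = KL = 0.5×4.89 m = 2445 mm.
Euler critical load P_cr = π²EI/L_e² = π²×106000×2.363×10^6/2445² = 413600 N.
P_allow = P_cr/n = 413600/4.8 = 86170 N.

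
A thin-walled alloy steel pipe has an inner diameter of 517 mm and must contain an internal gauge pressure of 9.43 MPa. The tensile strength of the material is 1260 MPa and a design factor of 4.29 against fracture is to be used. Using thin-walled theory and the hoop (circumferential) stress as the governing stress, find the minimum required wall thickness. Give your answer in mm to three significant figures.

t = 8.30 mm

σ_allow = 1260/4.29 = 293.7 MPa.
Hoop stress σ_h = pD/(2t), so t = pD/(2σ_allow) = 9.43×517/(2×293.7) = 8.300 mm.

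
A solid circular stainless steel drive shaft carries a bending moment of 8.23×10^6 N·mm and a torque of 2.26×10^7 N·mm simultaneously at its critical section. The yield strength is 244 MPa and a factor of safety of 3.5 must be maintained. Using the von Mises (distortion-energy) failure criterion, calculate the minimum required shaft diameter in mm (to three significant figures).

σ_allow = σ_y/n = 244/3.5 = 69.71 MPa.
For a solid shaft σ_b = 32M/(πd³) and τ = 16T/(πd³), so the von Mises stress is σ' = (16/πd³)·√(4M²+3T²).
√(4M²+3T²) = √(4×(8.230×10^6)² + 3×(2.260×10^7)²) = 4.246×10^7 N·mm.
d³ = 16×4.246×10^7/(π×69.71) = 3.102×10^6 mm³.
d = 145.8 mm.

d = 146 mm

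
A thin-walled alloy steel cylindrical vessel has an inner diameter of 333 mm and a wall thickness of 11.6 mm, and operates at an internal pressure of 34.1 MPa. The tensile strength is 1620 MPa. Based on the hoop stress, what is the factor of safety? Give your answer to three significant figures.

n = 3.31

σ_h = pD/(2t) = 34.1×333/(2×11.6) = 489.5 MPa.
n = 1620/489.5 = 3.310.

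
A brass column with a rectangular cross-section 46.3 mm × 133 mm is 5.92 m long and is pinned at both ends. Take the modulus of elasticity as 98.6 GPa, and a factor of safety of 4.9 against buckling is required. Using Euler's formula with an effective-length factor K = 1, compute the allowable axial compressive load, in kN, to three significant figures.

Buckling occurs about the weak axis: I_min = h·b³/12 = 133×46.3³/12 = 1.100×10^6 mm⁴ (b = 46.3 mm is the smaller dimension).
Effective length L_e = KL = 1×5.92 m = 5920 mm.
Euler critical load P_cr = π²EI/L_e² = π²×98600×1.100×10^6/5920² = 30550 N.
P_allow = P_cr/n = 30550/4.9 = 6234 N.

P_allow = 6.23 kN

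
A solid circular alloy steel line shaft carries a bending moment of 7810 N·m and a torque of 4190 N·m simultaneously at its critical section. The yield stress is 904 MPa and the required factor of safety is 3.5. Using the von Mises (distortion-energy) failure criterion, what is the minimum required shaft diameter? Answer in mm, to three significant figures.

σ_allow = σ_y/n = 904/3.5 = 258.3 MPa.
For a solid shaft σ_b = 32M/(πd³) and τ = 16T/(πd³), so the von Mises stress is σ' = (16/πd³)·√(4M²+3T²).
√(4M²+3T²) = √(4×(7.810×10^6)² + 3×(4.190×10^6)²) = 1.722×10^7 N·mm.
d³ = 16×1.722×10^7/(π×258.3) = 339600 mm³.
d = 69.77 mm.

d = 69.8 mm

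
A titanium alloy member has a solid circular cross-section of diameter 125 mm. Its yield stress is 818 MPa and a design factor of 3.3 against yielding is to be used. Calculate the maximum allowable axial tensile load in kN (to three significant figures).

σ_allow = 818/3.3 = 247.9 MPa.
A = πd²/4 = π×125²/4 = 12270 mm².
F_allow = σ_allow × A = 247.9×12270 = 3.042×10^6 N.

F_allow = 3040 kN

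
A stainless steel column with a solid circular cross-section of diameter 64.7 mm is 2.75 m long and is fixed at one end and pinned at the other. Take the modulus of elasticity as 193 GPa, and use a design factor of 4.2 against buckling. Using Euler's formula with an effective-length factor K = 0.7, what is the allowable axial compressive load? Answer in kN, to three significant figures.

P_allow = 105 kN

I = πd⁴/64 = π×64.7⁴/64 = 860200 mm⁴.
Effective length L_e = KL = 0.7×2.75 m = 1925 mm.
Euler critical load P_cr = π²EI/L_e² = π²×193000×860200/1925² = 442200 N.
P_allow = P_cr/n = 442200/4.2 = 105300 N.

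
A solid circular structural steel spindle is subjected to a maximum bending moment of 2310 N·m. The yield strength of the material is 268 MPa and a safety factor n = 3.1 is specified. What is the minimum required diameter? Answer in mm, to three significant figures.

d = 64.8 mm

σ_allow = 268/3.1 = 86.45 MPa.
For a solid circular section σ = 32M/(πd³), so d³ = 32M/(π σ_allow) = 32×2310000/(π×86.45) = 272200 mm³.
d = 64.81 mm.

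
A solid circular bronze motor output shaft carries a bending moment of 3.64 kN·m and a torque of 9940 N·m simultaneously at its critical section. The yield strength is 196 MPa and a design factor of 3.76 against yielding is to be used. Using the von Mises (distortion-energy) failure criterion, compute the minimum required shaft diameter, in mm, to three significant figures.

d = 122 mm

σ_allow = σ_y/n = 196/3.76 = 52.13 MPa.
For a solid shaft σ_b = 32M/(πd³) and τ = 16T/(πd³), so the von Mises stress is σ' = (16/πd³)·√(4M²+3T²).
√(4M²+3T²) = √(4×(3.640×10^6)² + 3×(9.940×10^6)²) = 1.869×10^7 N·mm.
d³ = 16×1.869×10^7/(π×52.13) = 1.826×10^6 mm³.
d = 122.2 mm.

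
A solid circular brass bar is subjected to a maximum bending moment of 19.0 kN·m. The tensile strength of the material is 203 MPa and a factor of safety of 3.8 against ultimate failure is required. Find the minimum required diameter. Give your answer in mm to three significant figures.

d = 154 mm

σ_allow = 203/3.8 = 53.42 MPa.
For a solid circular section σ = 32M/(πd³), so d³ = 32M/(π σ_allow) = 32×1.9000×10^7/(π×53.42) = 3.623×10^6 mm³.
d = 153.6 mm.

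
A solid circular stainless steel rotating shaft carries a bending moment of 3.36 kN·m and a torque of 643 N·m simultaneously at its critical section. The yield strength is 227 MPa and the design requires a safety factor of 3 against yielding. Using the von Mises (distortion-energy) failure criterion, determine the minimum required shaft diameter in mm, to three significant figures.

σ_allow = σ_y/n = 227/3 = 75.67 MPa.
For a solid shaft σ_b = 32M/(πd³) and τ = 16T/(πd³), so the von Mises stress is σ' = (16/πd³)·√(4M²+3T²).
√(4M²+3T²) = √(4×(3.360×10^6)² + 3×(643000)²) = 6.812×10^6 N·mm.
d³ = 16×6.812×10^6/(π×75.67) = 458500 mm³.
d = 77.11 mm.

d = 77.1 mm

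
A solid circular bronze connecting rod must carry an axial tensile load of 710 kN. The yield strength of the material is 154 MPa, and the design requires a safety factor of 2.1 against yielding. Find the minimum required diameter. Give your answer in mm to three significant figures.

d = 111 mm

Allowable stress σ_allow = 154/2.1 = 73.33 MPa.
Required area A = F/σ_allow = 710000/73.33 = 9682 mm².
A = πd²/4 → d = √(4A/π) = 111.0 mm.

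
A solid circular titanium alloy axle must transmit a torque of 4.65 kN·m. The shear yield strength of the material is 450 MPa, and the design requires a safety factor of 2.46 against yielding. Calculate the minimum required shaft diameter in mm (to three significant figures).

Allowable shear stress τ_allow = 450/2.46 = 182.9 MPa.
For a solid shaft τ = 16T/(πd³), so d³ = 16T/(π τ_allow) = 16×4650000/(π×182.9) = 129500 mm³.
d = (129500)^(1/3) = 50.59 mm.

d = 50.6 mm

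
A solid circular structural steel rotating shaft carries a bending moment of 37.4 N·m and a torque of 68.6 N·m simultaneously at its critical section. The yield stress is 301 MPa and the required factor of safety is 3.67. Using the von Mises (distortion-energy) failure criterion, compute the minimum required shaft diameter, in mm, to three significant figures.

σ_allow = σ_y/n = 301/3.67 = 82.02 MPa.
For a solid shaft σ_b = 32M/(πd³) and τ = 16T/(πd³), so the von Mises stress is σ' = (16/πd³)·√(4M²+3T²).
√(4M²+3T²) = √(4×(37400)² + 3×(68600)²) = 140400 N·mm.
d³ = 16×140400/(π×82.02) = 8719 mm³.
d = 20.58 mm.

d = 20.6 mm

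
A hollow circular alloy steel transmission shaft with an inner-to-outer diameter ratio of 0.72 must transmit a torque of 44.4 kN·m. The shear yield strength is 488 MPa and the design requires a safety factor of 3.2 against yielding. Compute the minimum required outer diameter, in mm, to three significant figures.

d_o = 127 mm

τ_allow = 488/3.2 = 152.5 MPa.
For a hollow shaft τ = 16T/[πd_o³(1−k⁴)] with k = 0.72, so 1−k⁴ = 0.7313.
d_o³ = 16T/[π τ_allow (1−k⁴)] = 16×4.4400×10^7/(π×152.5×0.7313) = 2.028×10^6 mm³.
d_o = 126.6 mm.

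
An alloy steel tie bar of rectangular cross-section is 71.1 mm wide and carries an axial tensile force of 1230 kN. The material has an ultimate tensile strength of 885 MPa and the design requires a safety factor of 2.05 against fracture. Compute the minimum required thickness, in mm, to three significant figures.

σ_allow = 885/2.05 = 431.7 MPa.
Required area A = F/σ_allow = 1230000/431.7 = 2849 mm².
t = A/w = 2849/71.1 = 40.07 mm.

t = 40.1 mm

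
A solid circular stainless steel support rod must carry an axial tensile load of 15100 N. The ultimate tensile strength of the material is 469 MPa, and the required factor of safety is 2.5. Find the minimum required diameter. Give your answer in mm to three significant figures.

d = 10.1 mm

Allowable stress σ_allow = 469/2.5 = 187.6 MPa.
Required area A = F/σ_allow = 15100/187.6 = 80.49 mm².
A = πd²/4 → d = √(4A/π) = 10.12 mm.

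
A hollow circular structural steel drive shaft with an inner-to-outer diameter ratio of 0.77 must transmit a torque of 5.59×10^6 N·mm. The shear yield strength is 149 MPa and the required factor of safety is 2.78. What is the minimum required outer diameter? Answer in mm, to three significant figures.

τ_allow = 149/2.78 = 53.60 MPa.
For a hollow shaft τ = 16T/[πd_o³(1−k⁴)] with k = 0.77, so 1−k⁴ = 0.6485.
d_o³ = 16T/[π τ_allow (1−k⁴)] = 16×5590000/(π×53.60×0.6485) = 819100 mm³.
d_o = 93.57 mm.

d_o = 93.6 mm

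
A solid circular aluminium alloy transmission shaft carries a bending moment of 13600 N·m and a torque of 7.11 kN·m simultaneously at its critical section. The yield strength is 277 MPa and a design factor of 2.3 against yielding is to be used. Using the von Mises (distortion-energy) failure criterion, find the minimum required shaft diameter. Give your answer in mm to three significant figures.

d = 108 mm

σ_allow = σ_y/n = 277/2.3 = 120.4 MPa.
For a solid shaft σ_b = 32M/(πd³) and τ = 16T/(πd³), so the von Mises stress is σ' = (16/πd³)·√(4M²+3T²).
√(4M²+3T²) = √(4×(1.360×10^7)² + 3×(7.110×10^6)²) = 2.986×10^7 N·mm.
d³ = 16×2.986×10^7/(π×120.4) = 1.263×10^6 mm³.
d = 108.1 mm.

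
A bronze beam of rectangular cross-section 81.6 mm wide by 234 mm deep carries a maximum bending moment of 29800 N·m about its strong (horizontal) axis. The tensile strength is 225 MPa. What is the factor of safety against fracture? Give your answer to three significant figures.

n = 5.62

Section modulus S = bh²/6 = 81.6×234²/6 = 744700 mm³.
σ = M/S = 2.9800×10^7/744700 = 40.02 MPa.
n = 225/40.02 = 5.623.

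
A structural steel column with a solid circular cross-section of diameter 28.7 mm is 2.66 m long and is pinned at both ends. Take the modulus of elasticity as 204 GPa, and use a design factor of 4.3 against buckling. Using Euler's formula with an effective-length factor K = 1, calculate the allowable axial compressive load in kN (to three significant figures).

I = πd⁴/64 = π×28.7⁴/64 = 33300 mm⁴.
Effective length L_e = KL = 1×2.66 m = 2660 mm.
Euler critical load P_cr = π²EI/L_e² = π²×204000×33300/2660² = 9477 N.
P_allow = P_cr/n = 9477/4.3 = 2204 N.

P_allow = 2.20 kN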